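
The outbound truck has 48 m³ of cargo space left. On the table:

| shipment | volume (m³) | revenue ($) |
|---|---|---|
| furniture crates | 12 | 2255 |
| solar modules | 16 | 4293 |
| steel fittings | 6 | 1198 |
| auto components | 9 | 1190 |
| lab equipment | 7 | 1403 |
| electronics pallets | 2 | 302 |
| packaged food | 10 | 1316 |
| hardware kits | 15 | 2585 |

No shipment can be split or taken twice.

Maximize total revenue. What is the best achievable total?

Density check — solar modules 268.31, lab equipment 200.43, steel fittings 199.67, furniture crates 187.92 are the best per m³.
Filling by ratio: furniture crates + solar modules + steel fittings + lab equipment + electronics pallets for 9451, with 5 m³ left unused.
Replace furniture crates with hardware kits: the trade gains 330 net, giving 9781 at 46 m³.
The closest alternative, solar modules + lab equipment + packaged food + hardware kits, reaches only 9597.

9781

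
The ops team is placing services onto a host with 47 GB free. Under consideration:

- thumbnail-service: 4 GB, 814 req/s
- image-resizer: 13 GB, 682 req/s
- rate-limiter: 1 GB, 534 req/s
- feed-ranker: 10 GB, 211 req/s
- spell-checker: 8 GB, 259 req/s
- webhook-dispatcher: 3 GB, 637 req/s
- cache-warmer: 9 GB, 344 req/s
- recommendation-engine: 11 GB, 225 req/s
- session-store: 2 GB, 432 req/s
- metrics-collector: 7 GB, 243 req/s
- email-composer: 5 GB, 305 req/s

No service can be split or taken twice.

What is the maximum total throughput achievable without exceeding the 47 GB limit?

4007

Taking the top-ratio services first gives thumbnail-service + image-resizer + rate-limiter + webhook-dispatcher + cache-warmer + session-store + metrics-collector + email-composer for 3991 (44 GB).
Replace metrics-collector with spell-checker: the trade gains 16 net, giving 4007 at 45 GB.
Runner-up thumbnail-service + image-resizer + rate-limiter + webhook-dispatcher + cache-warmer + session-store + metrics-collector + email-composer tops out at 3991.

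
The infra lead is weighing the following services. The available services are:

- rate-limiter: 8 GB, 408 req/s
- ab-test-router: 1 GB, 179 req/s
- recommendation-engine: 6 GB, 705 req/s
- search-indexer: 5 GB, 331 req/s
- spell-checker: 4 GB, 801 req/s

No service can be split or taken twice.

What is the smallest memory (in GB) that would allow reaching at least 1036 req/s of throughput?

Minimise GB subject to total throughput ≥ 1036.
Taking search-indexer + spell-checker gives 1132 (≥ 1036) for 9 GB.
No combination under 9 GB hits 1036.

9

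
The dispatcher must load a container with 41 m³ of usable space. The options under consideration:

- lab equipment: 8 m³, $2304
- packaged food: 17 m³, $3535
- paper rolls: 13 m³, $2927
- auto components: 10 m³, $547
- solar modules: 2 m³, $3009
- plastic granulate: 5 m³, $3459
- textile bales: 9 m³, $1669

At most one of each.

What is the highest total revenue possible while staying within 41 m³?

By revenue per m³: solar modules 1504.50, plastic granulate 691.80, lab equipment 288.00 lead.
The ratio heuristic lands on lab equipment + paper rolls + solar modules + plastic granulate + textile bales (13368) but leaves 4 m³ idle.
Replace paper rolls with packaged food: the trade gains 608 net, giving 13976 at 41 m³.
No other feasible combination exceeds 13976.

13976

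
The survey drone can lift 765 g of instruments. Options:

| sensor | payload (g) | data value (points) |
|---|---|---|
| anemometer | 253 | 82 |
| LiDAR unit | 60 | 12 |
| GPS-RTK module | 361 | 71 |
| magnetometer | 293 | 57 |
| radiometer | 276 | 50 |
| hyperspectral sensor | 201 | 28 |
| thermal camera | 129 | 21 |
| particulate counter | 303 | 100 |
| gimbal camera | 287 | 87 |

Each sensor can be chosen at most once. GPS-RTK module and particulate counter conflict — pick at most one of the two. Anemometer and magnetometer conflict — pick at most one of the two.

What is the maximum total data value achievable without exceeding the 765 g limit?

Best packing: anemometer + LiDAR unit + thermal camera + particulate counter — 745 g, 215 total.

215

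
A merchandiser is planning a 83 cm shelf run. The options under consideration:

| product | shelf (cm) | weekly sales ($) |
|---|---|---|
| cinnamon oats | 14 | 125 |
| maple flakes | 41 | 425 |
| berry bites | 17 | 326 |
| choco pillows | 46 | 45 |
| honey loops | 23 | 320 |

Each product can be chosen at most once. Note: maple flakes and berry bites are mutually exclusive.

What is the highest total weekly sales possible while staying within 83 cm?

Taking cinnamon oats + maple flakes + honey loops: 78 cm used, 870 in weekly sales.
Every other selection either busts 83 cm or breaks a pairing rule or fails to beat 870.

870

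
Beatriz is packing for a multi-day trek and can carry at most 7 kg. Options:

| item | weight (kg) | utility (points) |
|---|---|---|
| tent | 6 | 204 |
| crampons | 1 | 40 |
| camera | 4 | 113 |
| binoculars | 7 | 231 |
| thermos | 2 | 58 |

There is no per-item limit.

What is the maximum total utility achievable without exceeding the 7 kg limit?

By utility per kg: crampons 40.00, tent 34.00, binoculars 33.00 lead.
7×crampons uses 7 of the 7 kg and totals 280.

280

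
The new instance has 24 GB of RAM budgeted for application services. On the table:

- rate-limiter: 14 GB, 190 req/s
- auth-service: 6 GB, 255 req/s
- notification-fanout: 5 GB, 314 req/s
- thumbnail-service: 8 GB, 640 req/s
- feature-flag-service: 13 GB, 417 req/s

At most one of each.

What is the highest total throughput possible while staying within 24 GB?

Taking auth-service + notification-fanout + thumbnail-service: 19 GB used, 1209 in throughput.
An exhaustive check of the 32 subsets confirms 1209.

1209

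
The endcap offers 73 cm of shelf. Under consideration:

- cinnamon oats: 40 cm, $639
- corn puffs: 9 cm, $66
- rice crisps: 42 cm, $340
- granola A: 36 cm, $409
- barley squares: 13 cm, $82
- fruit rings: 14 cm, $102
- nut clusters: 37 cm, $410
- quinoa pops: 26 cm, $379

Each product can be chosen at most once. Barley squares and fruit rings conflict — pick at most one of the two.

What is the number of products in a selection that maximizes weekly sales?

The maximum weekly sales within 73 cm is 1018.
One optimal bundle: cinnamon oats + quinoa pops (66 cm).
All optima have 2 products.

2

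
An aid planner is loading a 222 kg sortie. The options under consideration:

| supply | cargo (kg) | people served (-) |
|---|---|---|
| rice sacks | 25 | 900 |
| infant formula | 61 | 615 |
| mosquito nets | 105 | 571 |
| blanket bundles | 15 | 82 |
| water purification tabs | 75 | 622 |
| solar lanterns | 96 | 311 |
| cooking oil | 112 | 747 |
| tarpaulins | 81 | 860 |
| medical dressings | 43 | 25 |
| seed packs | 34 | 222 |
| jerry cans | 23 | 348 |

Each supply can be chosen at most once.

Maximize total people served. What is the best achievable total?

The ratio heuristic lands on rice sacks + infant formula + blanket bundles + tarpaulins + jerry cans (2805) but leaves 17 kg idle.
Dropping infant formula frees 61 kg; slotting in water purification tabs (75 kg) lifts the total to 2812 at 219 kg.
The spare 3 kg is too small for any remaining supply, and no exchange beats 2812.

2812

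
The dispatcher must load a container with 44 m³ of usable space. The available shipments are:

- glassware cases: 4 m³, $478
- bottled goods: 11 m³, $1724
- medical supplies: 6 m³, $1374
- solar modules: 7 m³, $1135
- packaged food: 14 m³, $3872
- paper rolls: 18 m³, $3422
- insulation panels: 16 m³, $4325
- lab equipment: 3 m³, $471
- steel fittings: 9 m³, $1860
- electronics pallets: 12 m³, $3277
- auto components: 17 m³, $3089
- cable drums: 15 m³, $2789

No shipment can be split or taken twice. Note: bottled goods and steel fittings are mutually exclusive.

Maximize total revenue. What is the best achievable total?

11474

By revenue per m³: packaged food 276.57, electronics pallets 273.08, insulation panels 270.31 lead.
Taking packaged food + insulation panels + electronics pallets: 42 m³ used, 11474 in revenue.
Next best is medical supplies + packaged food + lab equipment + steel fittings + electronics pallets at 10854 (44 m³) — short by 620.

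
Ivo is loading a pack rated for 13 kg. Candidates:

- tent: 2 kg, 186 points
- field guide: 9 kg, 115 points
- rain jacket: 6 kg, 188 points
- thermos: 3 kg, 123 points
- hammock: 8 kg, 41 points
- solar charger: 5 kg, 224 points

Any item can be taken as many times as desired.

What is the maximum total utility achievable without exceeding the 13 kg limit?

6×tent uses 12 of the 13 kg and totals 1116.

1116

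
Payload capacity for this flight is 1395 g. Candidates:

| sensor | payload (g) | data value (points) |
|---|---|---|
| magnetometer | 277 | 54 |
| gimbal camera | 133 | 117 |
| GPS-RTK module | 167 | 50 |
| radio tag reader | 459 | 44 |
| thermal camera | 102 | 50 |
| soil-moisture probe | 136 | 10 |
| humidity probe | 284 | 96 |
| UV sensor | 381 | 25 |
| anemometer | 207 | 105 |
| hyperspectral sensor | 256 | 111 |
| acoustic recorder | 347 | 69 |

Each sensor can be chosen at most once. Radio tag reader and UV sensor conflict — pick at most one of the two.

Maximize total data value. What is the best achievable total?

Greedy by ratio would take gimbal camera + GPS-RTK module + thermal camera + soil-moisture probe + humidity probe + anemometer + hyperspectral sensor: 1285 g used, total 539.
Dropping thermal camera and soil-moisture probe frees 238 g; slotting in acoustic recorder (347 g) lifts the total to 548 at 1394 g.
That's the maximum — no feasible swap from here does better than 548.

548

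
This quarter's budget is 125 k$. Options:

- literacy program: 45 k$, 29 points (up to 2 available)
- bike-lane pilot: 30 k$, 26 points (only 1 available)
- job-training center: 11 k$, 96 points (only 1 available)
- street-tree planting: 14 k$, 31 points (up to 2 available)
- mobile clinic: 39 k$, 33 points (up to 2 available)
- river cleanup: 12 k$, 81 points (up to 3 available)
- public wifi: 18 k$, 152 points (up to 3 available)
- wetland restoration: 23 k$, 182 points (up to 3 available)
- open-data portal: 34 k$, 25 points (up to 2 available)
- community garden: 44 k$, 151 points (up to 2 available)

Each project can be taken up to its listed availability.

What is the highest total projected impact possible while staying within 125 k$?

1002

By projected impact per k$: job-training center 8.73, public wifi 8.44, wetland restoration 7.91 lead.
A density-first pass picks job-training center + river cleanup + 3×public wifi + 2×wetland restoration — 997 at 123 k$.
The 23 k$ tied up in job-training center and river cleanup is better spent on wetland restoration — total rises to 1002 (123 k$).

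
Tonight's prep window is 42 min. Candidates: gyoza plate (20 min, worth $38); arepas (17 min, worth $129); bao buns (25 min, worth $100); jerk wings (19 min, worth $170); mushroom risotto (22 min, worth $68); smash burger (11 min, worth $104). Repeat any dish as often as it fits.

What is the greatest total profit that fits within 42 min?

378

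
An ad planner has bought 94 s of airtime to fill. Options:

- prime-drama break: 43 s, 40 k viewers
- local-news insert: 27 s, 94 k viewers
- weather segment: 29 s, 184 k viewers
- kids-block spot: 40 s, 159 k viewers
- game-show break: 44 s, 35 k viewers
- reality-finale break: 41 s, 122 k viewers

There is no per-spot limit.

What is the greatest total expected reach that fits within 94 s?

Best packing: 3×weather segment — 87 s, 552 total.
The spare 7 s is too small for any remaining spot, and no exchange beats 552.

552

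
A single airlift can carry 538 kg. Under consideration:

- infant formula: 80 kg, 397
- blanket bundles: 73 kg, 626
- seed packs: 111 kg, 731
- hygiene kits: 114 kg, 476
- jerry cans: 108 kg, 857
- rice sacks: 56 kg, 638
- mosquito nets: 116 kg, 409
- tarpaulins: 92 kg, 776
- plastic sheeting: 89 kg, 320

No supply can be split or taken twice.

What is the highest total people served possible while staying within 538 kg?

Infant formula + blanket bundles + seed packs + jerry cans + rice sacks + tarpaulins uses 520 of the 538 kg and totals 4025.

4025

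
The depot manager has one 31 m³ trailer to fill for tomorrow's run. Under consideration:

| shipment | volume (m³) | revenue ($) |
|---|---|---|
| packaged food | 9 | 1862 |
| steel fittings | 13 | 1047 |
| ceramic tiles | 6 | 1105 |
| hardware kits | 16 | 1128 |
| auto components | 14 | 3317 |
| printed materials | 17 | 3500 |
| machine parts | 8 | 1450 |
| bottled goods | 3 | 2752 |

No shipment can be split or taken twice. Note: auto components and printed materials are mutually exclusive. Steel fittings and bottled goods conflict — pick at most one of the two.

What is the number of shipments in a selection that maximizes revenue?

4

Best achievable revenue is 8624.
One optimal bundle: ceramic tiles + auto components + machine parts + bottled goods (31 m³).
Any selection reaching 8624 contains exactly 4 shipments.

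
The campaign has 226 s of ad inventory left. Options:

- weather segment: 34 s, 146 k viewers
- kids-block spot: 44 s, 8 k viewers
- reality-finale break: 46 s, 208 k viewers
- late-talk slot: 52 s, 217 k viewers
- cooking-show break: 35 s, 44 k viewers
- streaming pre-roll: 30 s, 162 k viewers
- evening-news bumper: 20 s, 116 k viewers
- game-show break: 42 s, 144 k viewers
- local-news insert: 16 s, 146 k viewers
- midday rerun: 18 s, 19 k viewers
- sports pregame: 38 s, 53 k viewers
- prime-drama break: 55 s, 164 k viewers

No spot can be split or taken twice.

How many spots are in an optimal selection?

Best achievable expected reach is 1023.
weather segment + reality-finale break + late-talk slot + streaming pre-roll + game-show break + local-news insert hits 1023 at 220 s.
Every optimal selection uses 6 spots.

6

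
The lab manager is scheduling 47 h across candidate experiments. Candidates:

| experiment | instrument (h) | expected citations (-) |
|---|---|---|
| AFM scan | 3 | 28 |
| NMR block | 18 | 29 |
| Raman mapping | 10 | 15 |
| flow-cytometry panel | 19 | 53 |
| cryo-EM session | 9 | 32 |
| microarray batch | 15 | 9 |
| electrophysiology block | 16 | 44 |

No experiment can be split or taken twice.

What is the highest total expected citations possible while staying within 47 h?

157

The ratio ordering already packs tightly: AFM scan + flow-cytometry panel + cryo-EM session + electrophysiology block, 47 h, 157.
That's the maximum — no swap from here does better than 157.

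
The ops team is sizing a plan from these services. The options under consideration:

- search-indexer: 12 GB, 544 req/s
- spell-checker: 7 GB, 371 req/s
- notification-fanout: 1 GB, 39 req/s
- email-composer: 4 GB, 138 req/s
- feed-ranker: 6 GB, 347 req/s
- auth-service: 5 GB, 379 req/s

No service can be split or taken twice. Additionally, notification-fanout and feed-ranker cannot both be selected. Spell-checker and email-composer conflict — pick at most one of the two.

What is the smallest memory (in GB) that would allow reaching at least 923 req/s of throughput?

17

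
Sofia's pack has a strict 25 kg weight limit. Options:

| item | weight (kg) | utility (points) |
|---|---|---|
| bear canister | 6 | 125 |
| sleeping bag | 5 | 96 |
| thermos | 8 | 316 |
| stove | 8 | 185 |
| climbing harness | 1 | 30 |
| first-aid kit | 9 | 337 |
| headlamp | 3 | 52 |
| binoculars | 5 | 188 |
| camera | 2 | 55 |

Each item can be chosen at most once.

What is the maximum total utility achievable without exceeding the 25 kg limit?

Density check — thermos 39.50, binoculars 37.60, first-aid kit 37.44 are the best per kg.
The ratio ordering already packs tightly: thermos + climbing harness + first-aid kit + binoculars + camera, 25 kg, 926.
That's the maximum — no swap from here does better than 926.

926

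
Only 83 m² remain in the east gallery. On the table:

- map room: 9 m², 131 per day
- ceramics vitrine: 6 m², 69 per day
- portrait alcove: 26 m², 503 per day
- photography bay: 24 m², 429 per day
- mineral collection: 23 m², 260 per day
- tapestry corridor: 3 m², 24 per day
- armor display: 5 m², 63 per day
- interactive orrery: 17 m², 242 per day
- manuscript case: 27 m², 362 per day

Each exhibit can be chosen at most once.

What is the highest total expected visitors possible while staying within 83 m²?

1374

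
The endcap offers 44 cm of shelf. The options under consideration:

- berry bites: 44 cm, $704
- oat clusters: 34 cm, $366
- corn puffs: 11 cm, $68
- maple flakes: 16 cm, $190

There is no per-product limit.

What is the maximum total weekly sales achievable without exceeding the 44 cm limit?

Taking berry bites: 44 cm used, 704 in weekly sales.
No other feasible combination exceeds 704.

704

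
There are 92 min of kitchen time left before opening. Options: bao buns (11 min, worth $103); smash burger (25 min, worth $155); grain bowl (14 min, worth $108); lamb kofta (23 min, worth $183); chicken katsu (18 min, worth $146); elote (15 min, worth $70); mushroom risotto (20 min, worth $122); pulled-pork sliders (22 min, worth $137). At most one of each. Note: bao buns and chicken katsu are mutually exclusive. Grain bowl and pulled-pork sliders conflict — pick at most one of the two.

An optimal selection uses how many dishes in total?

5

Optimal total is 629.
For example grain bowl + lamb kofta + chicken katsu + elote + mushroom risotto achieves it, using 90 min.
Every optimal selection uses 5 dishes.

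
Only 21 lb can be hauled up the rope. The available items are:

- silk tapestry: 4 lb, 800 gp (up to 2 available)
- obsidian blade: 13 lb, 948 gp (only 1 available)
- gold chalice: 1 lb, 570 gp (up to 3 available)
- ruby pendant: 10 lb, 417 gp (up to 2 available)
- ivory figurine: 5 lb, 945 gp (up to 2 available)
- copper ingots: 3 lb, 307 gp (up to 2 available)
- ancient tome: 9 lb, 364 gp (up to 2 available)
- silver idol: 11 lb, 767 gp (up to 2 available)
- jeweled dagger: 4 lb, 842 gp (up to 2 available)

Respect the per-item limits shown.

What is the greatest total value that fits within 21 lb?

5284

Ranking by ratio (value/lb): gold chalice 570.00, jeweled dagger 210.50, silk tapestry 200.00.
The ratio heuristic lands on 2×silk tapestry + 3×gold chalice + 2×jeweled dagger (4994) but leaves 2 lb idle.
Replace 2×silk tapestry with 2×ivory figurine: the trade gains 290 net, giving 5284 at 21 lb.
No other feasible combination exceeds 5284.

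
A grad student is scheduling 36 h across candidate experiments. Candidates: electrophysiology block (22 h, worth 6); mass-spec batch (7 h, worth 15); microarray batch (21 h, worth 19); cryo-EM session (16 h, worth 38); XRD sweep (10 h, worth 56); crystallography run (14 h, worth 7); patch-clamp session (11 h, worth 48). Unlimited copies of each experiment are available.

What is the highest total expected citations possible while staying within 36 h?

Taking 3×XRD sweep: 30 h used, 168 in expected citations.
Nothing else within 36 h beats 168.

168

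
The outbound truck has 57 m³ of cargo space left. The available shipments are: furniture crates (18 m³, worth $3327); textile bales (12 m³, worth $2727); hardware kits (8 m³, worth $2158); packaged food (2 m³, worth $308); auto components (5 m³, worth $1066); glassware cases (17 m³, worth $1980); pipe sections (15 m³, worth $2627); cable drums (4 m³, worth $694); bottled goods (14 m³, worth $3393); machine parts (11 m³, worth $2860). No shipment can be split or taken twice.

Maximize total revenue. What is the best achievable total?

13206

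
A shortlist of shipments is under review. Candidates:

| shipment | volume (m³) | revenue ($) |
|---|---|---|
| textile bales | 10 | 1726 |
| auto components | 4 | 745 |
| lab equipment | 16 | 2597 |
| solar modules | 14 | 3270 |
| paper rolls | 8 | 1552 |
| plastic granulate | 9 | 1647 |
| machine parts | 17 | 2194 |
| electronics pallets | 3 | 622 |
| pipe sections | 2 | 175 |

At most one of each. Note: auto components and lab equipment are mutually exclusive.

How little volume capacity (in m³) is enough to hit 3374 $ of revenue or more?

16

Need the lightest bundle worth ≥ 3374.
Taking solar modules + pipe sections gives 3445 (≥ 3374) for 16 m³.
Below 16 m³ the best achievable stays under 3374.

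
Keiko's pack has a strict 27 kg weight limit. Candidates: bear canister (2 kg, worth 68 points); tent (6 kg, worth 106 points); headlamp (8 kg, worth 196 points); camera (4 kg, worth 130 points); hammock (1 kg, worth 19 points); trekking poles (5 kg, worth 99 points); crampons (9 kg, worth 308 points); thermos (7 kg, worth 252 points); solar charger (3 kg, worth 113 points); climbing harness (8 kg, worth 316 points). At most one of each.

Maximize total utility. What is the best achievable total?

Best packing: crampons + thermos + solar charger + climbing harness — 27 kg, 989 total.
Runner-up bear canister + hammock + crampons + thermos + climbing harness tops out at 963.

989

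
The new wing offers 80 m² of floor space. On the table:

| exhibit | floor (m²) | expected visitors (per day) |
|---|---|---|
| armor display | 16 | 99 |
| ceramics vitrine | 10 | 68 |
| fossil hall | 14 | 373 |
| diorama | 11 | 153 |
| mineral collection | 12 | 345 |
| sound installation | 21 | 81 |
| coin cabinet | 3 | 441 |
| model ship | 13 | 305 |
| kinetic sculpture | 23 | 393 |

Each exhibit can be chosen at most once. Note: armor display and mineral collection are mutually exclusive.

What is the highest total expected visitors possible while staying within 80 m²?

2010

Taking fossil hall + diorama + mineral collection + coin cabinet + model ship + kinetic sculpture: 76 m² used, 2010 in expected visitors.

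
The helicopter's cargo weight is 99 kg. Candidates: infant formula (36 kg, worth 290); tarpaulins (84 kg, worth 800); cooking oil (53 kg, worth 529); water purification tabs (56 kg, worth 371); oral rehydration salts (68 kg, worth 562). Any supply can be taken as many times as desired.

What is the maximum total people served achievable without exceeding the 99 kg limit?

Taking infant formula + cooking oil: 89 kg used, 819 in people served.

819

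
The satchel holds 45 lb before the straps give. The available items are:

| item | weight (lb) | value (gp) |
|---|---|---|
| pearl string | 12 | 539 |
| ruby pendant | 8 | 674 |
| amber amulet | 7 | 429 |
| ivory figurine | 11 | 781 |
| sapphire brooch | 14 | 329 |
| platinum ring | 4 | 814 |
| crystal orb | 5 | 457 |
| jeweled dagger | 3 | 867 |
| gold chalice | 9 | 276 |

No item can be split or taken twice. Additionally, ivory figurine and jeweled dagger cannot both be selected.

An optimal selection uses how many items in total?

The maximum value within 45 lb is 3780.
pearl string + ruby pendant + amber amulet + platinum ring + crystal orb + jeweled dagger hits 3780 at 39 lb.
Every optimal selection uses 6 items.

6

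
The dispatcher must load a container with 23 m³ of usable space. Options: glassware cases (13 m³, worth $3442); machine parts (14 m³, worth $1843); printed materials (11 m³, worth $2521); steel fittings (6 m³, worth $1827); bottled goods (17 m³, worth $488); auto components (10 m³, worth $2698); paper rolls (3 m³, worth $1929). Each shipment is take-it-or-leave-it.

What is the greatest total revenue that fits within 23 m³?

7198

Taking the top-ratio shipments first gives steel fittings + auto components + paper rolls for 6454 (19 m³).
Replace auto components with glassware cases: the trade gains 744 net, giving 7198 at 22 m³.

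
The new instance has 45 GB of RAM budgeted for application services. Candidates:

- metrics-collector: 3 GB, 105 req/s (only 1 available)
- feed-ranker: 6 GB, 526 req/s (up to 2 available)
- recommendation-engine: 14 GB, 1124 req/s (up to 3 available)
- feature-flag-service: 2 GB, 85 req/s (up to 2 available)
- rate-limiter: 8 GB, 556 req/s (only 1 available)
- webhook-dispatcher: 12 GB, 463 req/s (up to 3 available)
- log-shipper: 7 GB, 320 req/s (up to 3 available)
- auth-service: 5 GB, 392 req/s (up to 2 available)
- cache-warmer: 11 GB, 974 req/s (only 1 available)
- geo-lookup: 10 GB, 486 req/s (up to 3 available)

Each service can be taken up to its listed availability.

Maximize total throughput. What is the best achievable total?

A density-first pass picks 2×feed-ranker + recommendation-engine + feature-flag-service + auth-service + cache-warmer — 3627 at 44 GB.
Replace feed-ranker and feature-flag-service and auth-service with recommendation-engine: the trade gains 121 net, giving 3748 at 45 GB.
No other feasible combination exceeds 3748.

3748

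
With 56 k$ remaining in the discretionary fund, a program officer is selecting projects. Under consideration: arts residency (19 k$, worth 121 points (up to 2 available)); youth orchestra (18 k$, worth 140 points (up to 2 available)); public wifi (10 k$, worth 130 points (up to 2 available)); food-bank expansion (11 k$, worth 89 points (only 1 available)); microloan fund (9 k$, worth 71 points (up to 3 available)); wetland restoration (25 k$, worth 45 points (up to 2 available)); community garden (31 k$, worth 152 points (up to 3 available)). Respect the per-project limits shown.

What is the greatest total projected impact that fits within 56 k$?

By projected impact per k$: public wifi 13.00, food-bank expansion 8.09, microloan fund 7.89 lead.
Greedy by ratio would take 2×public wifi + food-bank expansion + 2×microloan fund: 49 k$ used, total 491.
Replace food-bank expansion with youth orchestra: the trade gains 51 net, giving 542 at 56 k$.

542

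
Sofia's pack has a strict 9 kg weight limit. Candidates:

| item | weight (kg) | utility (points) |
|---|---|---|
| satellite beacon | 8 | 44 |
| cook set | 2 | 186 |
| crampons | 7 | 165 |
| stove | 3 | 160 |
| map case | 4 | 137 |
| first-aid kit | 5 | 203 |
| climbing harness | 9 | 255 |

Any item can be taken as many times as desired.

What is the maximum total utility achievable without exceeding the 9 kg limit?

744

By utility per kg: cook set 93.00, stove 53.33, first-aid kit 40.60, map case 34.25 lead.
Best packing: 4×cook set — 8 kg, 744 total.
The spare 1 kg is too small for any remaining item, and no exchange beats 744.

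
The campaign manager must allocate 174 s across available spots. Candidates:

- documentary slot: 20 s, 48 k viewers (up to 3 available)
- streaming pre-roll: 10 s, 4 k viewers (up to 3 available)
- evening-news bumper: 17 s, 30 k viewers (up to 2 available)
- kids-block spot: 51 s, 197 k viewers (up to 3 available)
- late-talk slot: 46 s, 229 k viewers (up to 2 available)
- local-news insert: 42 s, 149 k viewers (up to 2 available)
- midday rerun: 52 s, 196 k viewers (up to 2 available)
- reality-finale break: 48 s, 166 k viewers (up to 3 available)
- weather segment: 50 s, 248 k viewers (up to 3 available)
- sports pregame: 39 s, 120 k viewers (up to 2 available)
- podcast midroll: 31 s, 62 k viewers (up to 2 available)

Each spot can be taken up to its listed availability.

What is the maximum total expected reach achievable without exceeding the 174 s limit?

By expected reach per s: late-talk slot 4.98, weather segment 4.96, kids-block spot 3.86 lead.
Greedy by ratio would take documentary slot + streaming pre-roll + 2×late-talk slot + weather segment: 172 s used, total 758.
Replace streaming pre-roll and 2×late-talk slot with 2×weather segment: the trade gains 34 net, giving 792 at 170 s.
Nothing else within 174 s beats 792.

792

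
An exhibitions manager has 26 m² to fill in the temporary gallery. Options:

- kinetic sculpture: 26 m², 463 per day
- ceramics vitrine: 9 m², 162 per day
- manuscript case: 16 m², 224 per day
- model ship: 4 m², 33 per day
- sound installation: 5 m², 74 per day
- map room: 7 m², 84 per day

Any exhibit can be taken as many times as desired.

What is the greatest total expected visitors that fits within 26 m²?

463

By expected visitors per m²: ceramics vitrine 18.00, kinetic sculpture 17.81, sound installation 14.80, manuscript case 14.00 lead.
Greedy by ratio would take 2×ceramics vitrine + sound installation: 23 m² used, total 398.
The 23 m² tied up in 2×ceramics vitrine and sound installation is better spent on kinetic sculpture — total rises to 463 (26 m²).
No other feasible combination exceeds 463.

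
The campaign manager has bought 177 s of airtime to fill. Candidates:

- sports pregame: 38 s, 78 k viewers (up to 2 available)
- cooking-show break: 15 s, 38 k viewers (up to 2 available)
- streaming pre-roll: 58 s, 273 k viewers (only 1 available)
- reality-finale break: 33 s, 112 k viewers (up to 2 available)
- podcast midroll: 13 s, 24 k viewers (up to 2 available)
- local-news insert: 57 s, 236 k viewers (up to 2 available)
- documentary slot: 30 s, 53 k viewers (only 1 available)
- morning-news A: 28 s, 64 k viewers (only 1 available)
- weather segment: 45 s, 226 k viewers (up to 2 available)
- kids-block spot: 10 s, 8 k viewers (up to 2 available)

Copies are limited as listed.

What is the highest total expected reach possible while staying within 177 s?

789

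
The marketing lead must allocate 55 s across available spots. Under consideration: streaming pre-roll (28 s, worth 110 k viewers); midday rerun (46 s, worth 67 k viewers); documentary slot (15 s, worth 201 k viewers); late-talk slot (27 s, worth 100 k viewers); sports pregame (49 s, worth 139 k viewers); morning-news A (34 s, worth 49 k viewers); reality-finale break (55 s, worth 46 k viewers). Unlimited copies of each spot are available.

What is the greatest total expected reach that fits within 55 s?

603

Taking 3×documentary slot: 45 s used, 603 in expected reach.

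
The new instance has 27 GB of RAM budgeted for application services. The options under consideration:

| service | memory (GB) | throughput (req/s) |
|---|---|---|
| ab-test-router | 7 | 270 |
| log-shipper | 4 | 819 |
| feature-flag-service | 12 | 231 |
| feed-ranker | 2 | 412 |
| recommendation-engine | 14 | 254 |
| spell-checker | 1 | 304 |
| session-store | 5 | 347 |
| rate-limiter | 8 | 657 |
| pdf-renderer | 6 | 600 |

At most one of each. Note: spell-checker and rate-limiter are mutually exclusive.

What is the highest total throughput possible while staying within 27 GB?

Density check — spell-checker 304.00, feed-ranker 206.00, log-shipper 204.75 are the best per GB.
Log-shipper + feed-ranker + session-store + rate-limiter + pdf-renderer uses 25 of the 27 GB and totals 2835.

2835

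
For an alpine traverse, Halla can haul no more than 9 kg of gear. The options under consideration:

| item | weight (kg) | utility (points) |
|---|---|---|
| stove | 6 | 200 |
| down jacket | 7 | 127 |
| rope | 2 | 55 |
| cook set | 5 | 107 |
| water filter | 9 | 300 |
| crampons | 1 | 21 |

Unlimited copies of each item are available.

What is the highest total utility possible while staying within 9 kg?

A density-first pass picks stove + rope + crampons — 276 at 9 kg.
Dropping stove and rope and crampons frees 9 kg; slotting in water filter (9 kg) lifts the total to 300 at 9 kg.
That's the maximum — no swap from here does better than 300.

300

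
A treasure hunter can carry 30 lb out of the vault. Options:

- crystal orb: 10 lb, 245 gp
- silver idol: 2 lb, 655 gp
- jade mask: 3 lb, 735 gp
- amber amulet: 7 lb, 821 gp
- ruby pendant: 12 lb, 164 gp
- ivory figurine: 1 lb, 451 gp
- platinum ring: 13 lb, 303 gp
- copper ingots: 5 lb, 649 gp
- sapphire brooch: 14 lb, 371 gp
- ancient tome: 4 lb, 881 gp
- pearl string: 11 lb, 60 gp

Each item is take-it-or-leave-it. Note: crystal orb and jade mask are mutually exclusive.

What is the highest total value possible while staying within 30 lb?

4192

Density check — ivory figurine 451.00, silver idol 327.50, jade mask 245.00, ancient tome 220.25 are the best per lb.
The ratio ordering already packs tightly: silver idol + jade mask + amber amulet + ivory figurine + copper ingots + ancient tome, 22 lb, 4192.
Runner-up silver idol + jade mask + amber amulet + ivory figurine + platinum ring + ancient tome tops out at 3846.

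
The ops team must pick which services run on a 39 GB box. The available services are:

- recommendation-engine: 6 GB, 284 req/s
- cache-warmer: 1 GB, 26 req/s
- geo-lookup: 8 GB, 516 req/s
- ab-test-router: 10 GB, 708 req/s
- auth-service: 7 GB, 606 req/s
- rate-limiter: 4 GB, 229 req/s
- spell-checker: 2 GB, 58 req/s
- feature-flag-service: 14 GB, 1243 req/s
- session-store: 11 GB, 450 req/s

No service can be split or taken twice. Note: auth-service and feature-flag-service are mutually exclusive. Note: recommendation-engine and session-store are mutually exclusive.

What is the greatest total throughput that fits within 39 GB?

2780

By throughput per GB: feature-flag-service 88.79, auth-service 86.57, ab-test-router 70.80, geo-lookup 64.50 lead.
Cache-warmer + geo-lookup + ab-test-router + rate-limiter + spell-checker + feature-flag-service uses 39 of the 39 GB and totals 2780.
Nothing else feasible within 39 GB beats 2780.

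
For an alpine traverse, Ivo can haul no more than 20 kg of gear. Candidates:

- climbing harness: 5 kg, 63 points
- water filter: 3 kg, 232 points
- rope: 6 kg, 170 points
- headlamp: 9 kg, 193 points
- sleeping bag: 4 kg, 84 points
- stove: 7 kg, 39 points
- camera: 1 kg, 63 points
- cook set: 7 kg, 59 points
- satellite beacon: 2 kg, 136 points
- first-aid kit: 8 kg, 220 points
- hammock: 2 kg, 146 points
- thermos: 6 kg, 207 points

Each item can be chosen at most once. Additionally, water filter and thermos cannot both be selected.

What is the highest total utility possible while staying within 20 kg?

Taking water filter + sleeping bag + camera + satellite beacon + first-aid kit + hammock: 20 kg used, 881 in utility.
Nothing else feasible within 20 kg beats 881.

881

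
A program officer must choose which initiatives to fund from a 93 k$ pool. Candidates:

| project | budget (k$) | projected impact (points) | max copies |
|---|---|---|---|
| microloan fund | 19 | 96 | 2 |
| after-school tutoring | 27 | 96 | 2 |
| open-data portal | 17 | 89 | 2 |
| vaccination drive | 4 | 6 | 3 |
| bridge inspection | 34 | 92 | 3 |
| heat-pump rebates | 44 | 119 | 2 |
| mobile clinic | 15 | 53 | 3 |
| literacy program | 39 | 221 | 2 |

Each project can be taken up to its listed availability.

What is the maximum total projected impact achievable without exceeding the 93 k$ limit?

Ranking by ratio (projected impact/k$): literacy program 5.67, open-data portal 5.24, microloan fund 5.05.
Taking mobile clinic + 2×literacy program: 93 k$ used, 495 in projected impact.
Nothing else within 93 k$ beats 495.

495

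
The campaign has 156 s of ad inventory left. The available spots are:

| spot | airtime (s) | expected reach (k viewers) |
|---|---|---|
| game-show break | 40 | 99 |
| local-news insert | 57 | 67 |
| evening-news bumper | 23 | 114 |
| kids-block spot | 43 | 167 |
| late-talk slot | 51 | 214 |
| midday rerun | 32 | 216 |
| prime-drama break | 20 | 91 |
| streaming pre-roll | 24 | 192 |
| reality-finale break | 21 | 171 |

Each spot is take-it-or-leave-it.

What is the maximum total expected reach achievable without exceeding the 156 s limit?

By expected reach per s: reality-finale break 8.14, streaming pre-roll 8.00, midday rerun 6.75, evening-news bumper 4.96 lead.
Greedy by ratio would take evening-news bumper + midday rerun + prime-drama break + streaming pre-roll + reality-finale break: 120 s used, total 784.
The 20 s tied up in prime-drama break is better spent on late-talk slot — total rises to 907 (151 s).
The spare 5 s is too small for any remaining spot, and no exchange beats 907.

907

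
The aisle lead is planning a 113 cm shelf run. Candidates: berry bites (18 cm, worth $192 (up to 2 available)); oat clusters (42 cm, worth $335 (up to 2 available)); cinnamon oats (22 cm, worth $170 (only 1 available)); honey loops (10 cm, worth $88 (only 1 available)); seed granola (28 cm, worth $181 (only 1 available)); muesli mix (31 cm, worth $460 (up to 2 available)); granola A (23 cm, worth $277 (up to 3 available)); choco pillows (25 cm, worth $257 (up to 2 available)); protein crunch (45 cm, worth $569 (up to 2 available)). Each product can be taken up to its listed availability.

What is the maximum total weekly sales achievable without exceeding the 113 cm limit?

1489

2×muesli mix + protein crunch uses 107 of the 113 cm and totals 1489.
No other feasible combination exceeds 1489.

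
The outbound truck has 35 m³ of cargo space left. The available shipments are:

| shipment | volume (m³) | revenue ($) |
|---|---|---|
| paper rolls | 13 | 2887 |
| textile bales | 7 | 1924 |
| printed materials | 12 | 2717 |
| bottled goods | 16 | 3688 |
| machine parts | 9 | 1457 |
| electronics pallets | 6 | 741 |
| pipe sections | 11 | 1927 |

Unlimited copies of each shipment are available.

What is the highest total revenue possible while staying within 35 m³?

9620

Ranking by ratio (revenue/m³): textile bales 274.86, bottled goods 230.50, printed materials 226.42.
The ratio ordering already packs tightly: 5×textile bales, 35 m³, 9620.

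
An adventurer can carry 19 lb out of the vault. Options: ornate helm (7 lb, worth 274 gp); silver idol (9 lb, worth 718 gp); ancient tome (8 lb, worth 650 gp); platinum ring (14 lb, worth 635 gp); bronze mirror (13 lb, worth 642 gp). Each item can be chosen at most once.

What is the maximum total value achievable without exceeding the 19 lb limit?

Taking silver idol + ancient tome: 17 lb used, 1368 in value.
An exhaustive check of the 32 subsets confirms 1368.

1368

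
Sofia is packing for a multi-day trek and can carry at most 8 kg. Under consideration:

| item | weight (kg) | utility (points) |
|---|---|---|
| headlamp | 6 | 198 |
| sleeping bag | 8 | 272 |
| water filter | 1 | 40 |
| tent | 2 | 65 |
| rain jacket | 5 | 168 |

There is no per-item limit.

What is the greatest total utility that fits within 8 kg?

320

Ranking by ratio (utility/kg): water filter 40.00, sleeping bag 34.00, rain jacket 33.60, headlamp 33.00.
8×water filter uses 8 of the 8 kg and totals 320.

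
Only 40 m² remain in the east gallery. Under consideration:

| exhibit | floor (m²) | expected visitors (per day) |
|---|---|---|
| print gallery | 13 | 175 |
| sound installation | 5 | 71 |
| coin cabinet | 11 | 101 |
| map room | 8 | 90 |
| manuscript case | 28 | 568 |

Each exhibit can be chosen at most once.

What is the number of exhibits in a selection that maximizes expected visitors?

2

Best achievable expected visitors is 669.
For example coin cabinet + manuscript case achieves it, using 39 m².
Any selection reaching 669 contains exactly 2 exhibits.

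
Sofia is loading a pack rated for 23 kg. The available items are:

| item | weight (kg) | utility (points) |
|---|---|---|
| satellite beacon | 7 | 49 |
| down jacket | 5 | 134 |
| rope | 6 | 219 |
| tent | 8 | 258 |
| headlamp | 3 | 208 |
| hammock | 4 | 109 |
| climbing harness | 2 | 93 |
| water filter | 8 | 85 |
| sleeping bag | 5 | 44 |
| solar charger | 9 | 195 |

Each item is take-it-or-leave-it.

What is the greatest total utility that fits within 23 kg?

887

Taking rope + tent + headlamp + hammock + climbing harness: 23 kg used, 887 in utility.
Runner-up down jacket + rope + tent + headlamp tops out at 819.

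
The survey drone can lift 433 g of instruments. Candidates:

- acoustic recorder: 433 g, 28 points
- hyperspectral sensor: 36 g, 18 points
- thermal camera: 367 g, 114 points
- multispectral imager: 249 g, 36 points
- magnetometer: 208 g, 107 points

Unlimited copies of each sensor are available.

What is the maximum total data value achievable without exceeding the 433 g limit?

Greedy by ratio would take 2×magnetometer: 416 g used, total 214.
Dropping 2×magnetometer frees 416 g; slotting in 12×hyperspectral sensor (432 g) lifts the total to 216 at 432 g.

216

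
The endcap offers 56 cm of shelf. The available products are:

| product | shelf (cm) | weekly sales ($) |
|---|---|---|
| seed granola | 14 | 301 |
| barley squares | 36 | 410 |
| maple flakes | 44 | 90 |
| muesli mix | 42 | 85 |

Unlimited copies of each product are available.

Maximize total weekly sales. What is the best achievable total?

Density check — seed granola 21.50, barley squares 11.39, maple flakes 2.05 are the best per cm.
The ratio ordering already packs tightly: 4×seed granola, 56 cm, 1204.

1204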